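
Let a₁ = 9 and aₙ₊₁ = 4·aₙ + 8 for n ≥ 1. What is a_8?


Computing step by step:
a_1 = 9
a_2 = 44
a_3 = 184
a_4 = 744
a_5 = 2984
a_6 = 11944
a_7 = 47784
a_8 = 191144


a_8 = 191144


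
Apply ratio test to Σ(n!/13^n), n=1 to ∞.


aₙ = n!/13^n
a_{n+1}/aₙ = (n+1)!/13^(n+1) × 13^n/n!
= (n+1)/13
L = lim(n→∞) (n+1)/13 = ∞
L > 1 → series DIVERGES

Diverges (ratio test: L = ∞ > 1)


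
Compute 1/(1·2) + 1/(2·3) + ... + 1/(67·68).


1/(k(k+1)) = 1/k - 1/(k+1) (partial fractions)
Telescoping: Σ = 1 - 1/68 = 67/68

Sum = 67/68


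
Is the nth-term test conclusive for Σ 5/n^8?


lim(n→∞) 5/n^8 = 0
lim aₙ = 0 → nth-term test is INCONCLUSIVE
(Need other tests; this is actually a convergent p-series with p=8 > 1)

Inconclusive (lim aₙ = 0; need another test)


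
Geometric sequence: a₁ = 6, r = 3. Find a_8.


aₙ = a₁·r^(n-1)
= 6×3^7
= 6×2187
= 13122

a_8 = 13122


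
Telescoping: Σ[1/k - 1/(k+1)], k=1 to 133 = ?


Telescoping: adjacent terms cancel.
= 1/1 - 1/134
= 1 - 1/134 = 133/134

Sum = 133/134


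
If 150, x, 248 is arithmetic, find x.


AM = (150 + 248)/2 = 398/2 = 199

AM = 199


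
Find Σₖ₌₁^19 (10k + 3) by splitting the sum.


Σ(10k+3) = 10·Σk + 3·n
= 10·190 + 3·19
= 1900 + 57 = 1957

Σ = 1957


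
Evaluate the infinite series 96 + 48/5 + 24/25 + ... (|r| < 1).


S∞ = a₁/(1-r) = 96/(1 - 1/10)
= 96/(9/10)
= 320/3

S∞ = 320/3


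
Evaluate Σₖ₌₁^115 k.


n(n+1)/2 = 115×116/2 = 13340/2 = 6670

Σk = 6670


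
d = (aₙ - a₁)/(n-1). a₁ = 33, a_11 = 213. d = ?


d = (aₙ - a₁)/(n-1)
= (213 - 33)/(11-1)
= 180/10 = 18

d = 18


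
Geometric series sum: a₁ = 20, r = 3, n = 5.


Sₙ = 20×(3^5 - 1)/(3 - 1)
= 20×(243 - 1)/2
= 20×242/2
= 2420

S_5 = 2420


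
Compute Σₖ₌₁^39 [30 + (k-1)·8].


aₙ = 30 + (39-1)×8 = 334
Sₙ = n(a₁+aₙ)/2 = 39×(30+334)/2
= 39×364/2 = 7098

S_39 = 7098


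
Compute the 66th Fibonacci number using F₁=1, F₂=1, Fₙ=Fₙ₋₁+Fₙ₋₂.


Fibonacci sequence: 1, 1, 2, 3, 5, 8, 13, 21, 34, 55, 89, ...
F(66) = 27777890035288

F(66) = 27777890035288


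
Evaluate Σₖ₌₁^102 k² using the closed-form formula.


n = 102
n(n+1)(2n+1)/6 = 102×103×205/6
= 2153730/6 = 358955

Σk² = 358955


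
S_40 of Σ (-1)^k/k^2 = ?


S = -1 + 1/4 - 1/9 + 1/16 - 1/25 + 1/36 - 1/49 + 1/64 ± ...
= -0.8222
(Full series converges to -π²/12 ≈ -0.8225)

S_40 = -0.8222


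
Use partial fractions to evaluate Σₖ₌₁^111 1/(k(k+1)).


1/(k(k+1)) = 1/k - 1/(k+1) (partial fractions)
Telescoping: Σ = 1 - 1/112 = 111/112

Sum = 111/112


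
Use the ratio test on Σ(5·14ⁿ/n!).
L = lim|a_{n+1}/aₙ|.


aₙ = 5·14^n/n!
a_{n+1}/aₙ = 14^(n+1)/(n+1)! × n!/14^n  (constant 5 cancels)
= 14/(n+1)
L = lim(n→∞) 14/(n+1) = 0
L < 1 → series CONVERGES

Converges (ratio test: L = 0 < 1)


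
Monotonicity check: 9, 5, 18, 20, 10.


Differences: -4, 13, 2, -10
Difference at position 2 is +13 (> 0) but position 1 is -4 (< 0) — sequence both rises and falls
→ NOT monotonic

Not monotonic


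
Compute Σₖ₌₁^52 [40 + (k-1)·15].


aₙ = 40 + (52-1)×15 = 805
Sₙ = n(a₁+aₙ)/2 = 52×(40+805)/2
= 52×845/2 = 21970

S_52 = 21970


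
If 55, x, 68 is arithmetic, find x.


AM = (55 + 68)/2 = 123/2 = 61.5

AM = 61.5


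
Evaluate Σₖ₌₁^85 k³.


n(n+1)/2 = 85×86/2 = 3655
Σk³ = 3655² = 13359025

Σk³ = 13359025


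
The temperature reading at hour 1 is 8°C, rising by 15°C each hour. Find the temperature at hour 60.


aₙ = a₁ + (n-1)d
= 8 + (60-1)×15
= 8 + 885
= 893

a_60 = 893


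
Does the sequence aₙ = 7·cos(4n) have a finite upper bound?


For all n, -1 ≤ cos(4n) ≤ 1, so -7 ≤ 7·cos(4n) ≤ 7
Lower bound: -7, Upper bound: 7
The sequence IS bounded

Bounded (-7 ≤ aₙ ≤ 7)


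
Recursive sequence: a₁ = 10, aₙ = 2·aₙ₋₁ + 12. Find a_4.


Computing step by step:
a_1 = 10
a_2 = 32
a_3 = 76
a_4 = 164


a_4 = 164


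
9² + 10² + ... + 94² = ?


Σₖ₌9^94 k² = Σₖ₌₁^94 k² − Σₖ₌₁^8 k²
= 94·95·189/6 − 8·9·17/6
= 281295 − 204 = 281091

Σk² = 281091


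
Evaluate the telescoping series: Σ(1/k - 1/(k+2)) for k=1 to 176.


Telescoping with gap 2: two head and two tail terms survive.
= (1 + 1/2) - (1/177 + 1/178)
= 3/2 - 1/177 - 1/178 = 23452/15753

Sum = 23452/15753


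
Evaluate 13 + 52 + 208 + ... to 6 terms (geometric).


Sₙ = 13×(4^6 - 1)/(4 - 1)
= 13×(4096 - 1)/3
= 13×4095/3
= 17745

S_6 = 17745


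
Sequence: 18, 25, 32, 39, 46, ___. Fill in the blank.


Pattern: arithmetic (d=7)
Terms: 18, 25, 32, 39, 46
Next term = 53

Next term = 53


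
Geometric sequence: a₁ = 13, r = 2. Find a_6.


aₙ = a₁·r^(n-1)
= 13×2^5
= 13×32
= 416

a_6 = 416


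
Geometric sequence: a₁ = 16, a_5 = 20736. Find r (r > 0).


r^(n-1) = aₙ/a₁
r^4 = 20736/16 = 1296
r = 1296^(1/4)
= ±6; taking r > 0 gives r = 6

r = 6


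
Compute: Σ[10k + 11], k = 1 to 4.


Σ(10k+11) = 10·Σk + 11·n
= 10·10 + 11·4
= 100 + 44 = 144

Σ = 144


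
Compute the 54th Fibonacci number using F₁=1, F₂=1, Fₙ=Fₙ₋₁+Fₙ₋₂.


Fibonacci sequence: 1, 1, 2, 3, 5, 8, 13, 21, 34, 55, 89, ...
F(54) = 86267571272

F(54) = 86267571272


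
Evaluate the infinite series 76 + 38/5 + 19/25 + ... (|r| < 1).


S∞ = a₁/(1-r) = 76/(1 - 1/10)
= 76/(9/10)
= 760/9

S∞ = 760/9


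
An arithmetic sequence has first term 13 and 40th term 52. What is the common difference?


d = (aₙ - a₁)/(n-1)
= (52 - 13)/(40-1)
= 39/39 = 1

d = 1


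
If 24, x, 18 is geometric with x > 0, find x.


GM = √(24×18) = √432 = 20.7846

GM = 20.7846


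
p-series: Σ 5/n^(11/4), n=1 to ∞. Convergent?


p-series test: Σ c/n^p converges if p > 1, diverges if p ≤ 1 (constant c > 0 doesn't affect convergence).
p = 11/4
11/4 > 1 → CONVERGES

Converges (p = 11/4 > 1)


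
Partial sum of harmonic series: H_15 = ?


H_15 = 1/1 + 1/2 + 1/3 + ... + 1/15
= 1195757/360360
≈ 3.3182

H_15 = 1195757/360360 ≈ 3.3182


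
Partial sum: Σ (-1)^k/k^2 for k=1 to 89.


S = -1 + 1/4 - 1/9 + 1/16 - 1/25 + 1/36 - 1/49 + 1/64 ± ...
= -0.8225
(Full series converges to -π²/12 ≈ -0.8225)

S_89 = -0.8225


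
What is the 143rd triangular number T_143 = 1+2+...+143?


n(n+1)/2 = 143×144/2 = 20592/2 = 10296

Σk = 10296


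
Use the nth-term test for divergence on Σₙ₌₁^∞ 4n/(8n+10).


lim(n→∞) 4n/(8n+10) = 4/8 = 1/2  (divide numerator and denominator by n)
lim aₙ = 1/2 ≠ 0 → series DIVERGES

Diverges (lim aₙ = 1/2 ≠ 0)


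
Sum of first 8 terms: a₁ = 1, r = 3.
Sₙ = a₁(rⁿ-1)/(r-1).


Sₙ = 1×(3^8 - 1)/(3 - 1)
= 1×(6561 - 1)/2
= 1×6560/2
= 3280

S_8 = 3280


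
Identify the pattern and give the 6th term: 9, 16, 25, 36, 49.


Pattern: perfect squares: n²
Terms: 9, 16, 25, 36, 49
Next term = 64

Next term = 64


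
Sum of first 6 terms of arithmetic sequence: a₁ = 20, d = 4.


aₙ = 20 + (6-1)×4 = 40
Sₙ = n(a₁+aₙ)/2 = 6×(20+40)/2
= 6×60/2 = 180

S_6 = 180


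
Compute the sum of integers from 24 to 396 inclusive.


Σₖ₌24^396 k = Σₖ₌₁^396 k − Σₖ₌₁^23 k
= 396·397/2 − 23·24/2
= 78606 − 276 = 78330

Σk = 78330


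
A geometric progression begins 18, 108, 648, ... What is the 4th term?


aₙ = a₁·r^(n-1)
= 18×6^3
= 18×216
= 3888

a_4 = 3888


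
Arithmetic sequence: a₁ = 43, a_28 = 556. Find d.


d = (aₙ - a₁)/(n-1)
= (556 - 43)/(28-1)
= 513/27 = 19

d = 19


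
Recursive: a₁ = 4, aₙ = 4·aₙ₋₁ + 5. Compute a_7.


Computing step by step:
a_1 = 4
a_2 = 21
a_3 = 89
a_4 = 361
a_5 = 1449
a_6 = 5801
a_7 = 23209


a_7 = 23209


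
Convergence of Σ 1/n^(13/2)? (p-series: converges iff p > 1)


p-series test: Σ c/n^p converges if p > 1, diverges if p ≤ 1 (constant c > 0 doesn't affect convergence).
p = 13/2
13/2 > 1 → CONVERGES

Converges (p = 13/2 > 1)


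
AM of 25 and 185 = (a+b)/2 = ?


AM = (25 + 185)/2 = 210/2 = 105

AM = 105


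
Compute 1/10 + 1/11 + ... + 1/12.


Σₖ₌10^12 1/k = 1/10 + 1/11 + 1/12
= 181/660
≈ 0.2742

Sum = 181/660 ≈ 0.2742


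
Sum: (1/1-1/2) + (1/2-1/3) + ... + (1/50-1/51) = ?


Telescoping: adjacent terms cancel.
= 1/1 - 1/51
= 1 - 1/51 = 50/51

Sum = 50/51


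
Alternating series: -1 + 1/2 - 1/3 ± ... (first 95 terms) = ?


S = -1 + 1/2 - 1/3 + 1/4 - 1/5 + 1/6 - 1/7 + 1/8 ± ...
= -0.6984
(Full series converges to -ln(2) ≈ -0.6931)

S_95 = -0.6984


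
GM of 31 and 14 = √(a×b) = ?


GM = √(31×14) = √434 = 20.8327

GM = 20.8327


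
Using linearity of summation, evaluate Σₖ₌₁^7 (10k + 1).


Σ(10k+1) = 10·Σk + 1·n
= 10·28 + 1·7
= 280 + 7 = 287

Σ = 287


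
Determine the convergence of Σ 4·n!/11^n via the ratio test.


aₙ = 4·n!/11^n
a_{n+1}/aₙ = (n+1)!/11^(n+1) × 11^n/n!  (constant 4 cancels)
= (n+1)/11
L = lim(n→∞) (n+1)/11 = ∞
L > 1 → series DIVERGES

Diverges (ratio test: L = ∞ > 1)


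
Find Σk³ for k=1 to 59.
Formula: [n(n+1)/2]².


n(n+1)/2 = 59×60/2 = 1770
Σk³ = 1770² = 3132900

Σk³ = 3132900


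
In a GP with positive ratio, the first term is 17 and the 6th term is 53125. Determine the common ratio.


r^(n-1) = aₙ/a₁
r^5 = 53125/17 = 3125
r = 3125^(1/5)
= 5

r = 5


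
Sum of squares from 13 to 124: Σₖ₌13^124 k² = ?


Σₖ₌13^124 k² = Σₖ₌₁^124 k² − Σₖ₌₁^12 k²
= 124·125·249/6 − 12·13·25/6
= 643250 − 650 = 642600

Σk² = 642600


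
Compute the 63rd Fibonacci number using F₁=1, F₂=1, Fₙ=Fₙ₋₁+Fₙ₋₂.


Fibonacci sequence: 1, 1, 2, 3, 5, 8, 13, 21, 34, 55, 89, ...
F(63) = 6557470319842

F(63) = 6557470319842


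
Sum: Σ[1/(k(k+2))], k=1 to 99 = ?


1/(k(k+2)) = (1/2)·(1/k - 1/(k+2)) (partial fractions)
Telescoping: Σ = (1/2)·(1 + 1/2 - 1/100 - 1/101) = 14949/20200

Sum = 14949/20200


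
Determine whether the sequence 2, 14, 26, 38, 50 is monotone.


Differences: 12, 12, 12, 12
All differences > 0 → strictly INCREASING

Monotonically increasing


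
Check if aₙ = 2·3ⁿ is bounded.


aₙ = 2·3ⁿ → as n→∞, aₙ→∞ (since base 3 > 1)
No finite upper bound exists
The sequence is UNBOUNDED

Unbounded (aₙ → ∞ as n → ∞)


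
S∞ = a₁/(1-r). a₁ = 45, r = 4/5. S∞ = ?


S∞ = a₁/(1-r) = 45/(1 - 4/5)
= 45/(1/5)
= 225

S∞ = 225


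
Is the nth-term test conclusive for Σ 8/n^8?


lim(n→∞) 8/n^8 = 0
lim aₙ = 0 → nth-term test is INCONCLUSIVE
(Need other tests; this is actually a convergent p-series with p=8 > 1)

Inconclusive (lim aₙ = 0; need another test)


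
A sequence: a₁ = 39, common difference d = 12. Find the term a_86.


aₙ = a₁ + (n-1)d
= 39 + (86-1)×12
= 39 + 1020
= 1059

a_86 = 1059


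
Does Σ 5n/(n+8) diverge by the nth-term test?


lim(n→∞) 5n/(n+8) = 5/1 = 5  (divide numerator and denominator by n)
lim aₙ = 5 ≠ 0 → series DIVERGES

Diverges (lim aₙ = 5 ≠ 0)


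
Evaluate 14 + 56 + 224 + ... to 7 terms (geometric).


Sₙ = 14×(4^7 - 1)/(4 - 1)
= 14×(16384 - 1)/3
= 14×16383/3
= 76454

S_7 = 76454


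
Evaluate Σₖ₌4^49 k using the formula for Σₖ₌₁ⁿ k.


Σₖ₌4^49 k = Σₖ₌₁^49 k − Σₖ₌₁^3 k
= 49·50/2 − 3·4/2
= 1225 − 6 = 1219

Σk = 1219


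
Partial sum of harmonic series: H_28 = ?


H_28 = 1/1 + 1/2 + 1/3 + ... + 1/28
= 315404588903/80313433200
≈ 3.9272

H_28 = 315404588903/80313433200 ≈ 3.9272


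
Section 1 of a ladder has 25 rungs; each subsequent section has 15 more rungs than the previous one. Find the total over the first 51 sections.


aₙ = 25 + (51-1)×15 = 775
Sₙ = n(a₁+aₙ)/2 = 51×(25+775)/2
= 51×800/2 = 20400

S_51 = 20400


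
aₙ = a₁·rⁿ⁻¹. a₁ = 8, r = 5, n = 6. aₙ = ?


aₙ = a₁·r^(n-1)
= 8×5^5
= 8×3125
= 25000

a_6 = 25000


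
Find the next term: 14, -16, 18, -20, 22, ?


Pattern: alternating sign, magnitude arithmetic (d=2)
Terms: 14, -16, 18, -20, 22
Next term = -24

Next term = -24


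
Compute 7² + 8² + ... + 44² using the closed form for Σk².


Σₖ₌7^44 k² = Σₖ₌₁^44 k² − Σₖ₌₁^6 k²
= 44·45·89/6 − 6·7·13/6
= 29370 − 91 = 29279

Σk² = 29279


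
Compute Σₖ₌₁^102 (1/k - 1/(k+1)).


Telescoping: adjacent terms cancel.
= 1/1 - 1/103
= 1 - 1/103 = 102/103

Sum = 102/103


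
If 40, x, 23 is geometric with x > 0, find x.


GM = √(40×23) = √920 = 30.3315

GM = 30.3315


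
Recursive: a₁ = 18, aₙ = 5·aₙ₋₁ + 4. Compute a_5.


Computing step by step:
a_1 = 18
a_2 = 94
a_3 = 474
a_4 = 2374
a_5 = 11874


a_5 = 11874


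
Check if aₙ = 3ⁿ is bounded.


aₙ = 3ⁿ → as n→∞, aₙ→∞ (since base 3 > 1)
No finite upper bound exists
The sequence is UNBOUNDED

Unbounded (aₙ → ∞ as n → ∞)


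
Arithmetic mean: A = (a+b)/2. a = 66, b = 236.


AM = (66 + 236)/2 = 302/2 = 151

AM = 151


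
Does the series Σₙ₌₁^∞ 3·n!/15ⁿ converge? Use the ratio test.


aₙ = 3·n!/15^n
a_{n+1}/aₙ = (n+1)!/15^(n+1) × 15^n/n!  (constant 3 cancels)
= (n+1)/15
L = lim(n→∞) (n+1)/15 = ∞
L > 1 → series DIVERGES

Diverges (ratio test: L = ∞ > 1)


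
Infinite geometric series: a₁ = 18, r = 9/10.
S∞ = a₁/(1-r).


S∞ = a₁/(1-r) = 18/(1 - 9/10)
= 18/(1/10)
= 180

S∞ = 180


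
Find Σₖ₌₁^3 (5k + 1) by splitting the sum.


Σ(5k+1) = 5·Σk + 1·n
= 5·6 + 1·3
= 30 + 3 = 33

Σ = 33


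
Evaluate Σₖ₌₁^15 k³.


n(n+1)/2 = 15×16/2 = 120
Σk³ = 120² = 14400

Σk³ = 14400


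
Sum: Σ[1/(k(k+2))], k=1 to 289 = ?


1/(k(k+2)) = (1/2)·(1/k - 1/(k+2)) (partial fractions)
Telescoping: Σ = (1/2)·(1 + 1/2 - 1/290 - 1/291) = 31501/42195

Sum = 31501/42195


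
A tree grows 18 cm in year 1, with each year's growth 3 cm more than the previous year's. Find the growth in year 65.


aₙ = a₁ + (n-1)d
= 18 + (65-1)×3
= 18 + 192
= 210

a_65 = 210


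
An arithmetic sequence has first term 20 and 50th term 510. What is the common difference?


d = (aₙ - a₁)/(n-1)
= (510 - 20)/(50-1)
= 490/49 = 10

d = 10


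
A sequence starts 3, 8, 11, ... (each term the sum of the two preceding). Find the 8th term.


Computing iteratively: 3, 8, 11, 19, 30, 49, 79, 128
a_8 = 128

a_8 = 128


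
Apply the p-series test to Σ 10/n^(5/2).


p-series test: Σ c/n^p converges if p > 1, diverges if p ≤ 1 (constant c > 0 doesn't affect convergence).
p = 5/2
5/2 > 1 → CONVERGES

Converges (p = 5/2 > 1)


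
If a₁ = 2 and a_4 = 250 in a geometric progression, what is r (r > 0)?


r^(n-1) = aₙ/a₁
r^3 = 250/2 = 125
r = 125^(1/3)
= 5

r = 5


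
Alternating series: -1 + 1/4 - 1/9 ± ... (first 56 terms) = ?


S = -1 + 1/4 - 1/9 + 1/16 - 1/25 + 1/36 - 1/49 + 1/64 ± ...
= -0.8223
(Full series converges to -π²/12 ≈ -0.8225)

S_56 = -0.8223


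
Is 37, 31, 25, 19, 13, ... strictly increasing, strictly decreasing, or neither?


Differences: -6, -6, -6, -6
All differences < 0 → strictly DECREASING

Monotonically decreasing


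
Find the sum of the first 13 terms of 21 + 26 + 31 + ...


aₙ = 21 + (13-1)×5 = 81
Sₙ = n(a₁+aₙ)/2 = 13×(21+81)/2
= 13×102/2 = 663

S_13 = 663


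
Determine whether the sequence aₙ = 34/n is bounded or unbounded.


a₁ = 34, a₂ = 34/2, a₃ = 34/3, ...
0 < aₙ ≤ 34 for all n ≥ 1
Lower bound: 0, Upper bound: 34
The sequence IS bounded

Bounded (0 < aₙ ≤ 34)


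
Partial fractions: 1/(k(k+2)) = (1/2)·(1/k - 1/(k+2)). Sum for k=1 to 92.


1/(k(k+2)) = (1/2)·(1/k - 1/(k+2)) (partial fractions)
Telescoping: Σ = (1/2)·(1 + 1/2 - 1/93 - 1/94) = 6463/8742

Sum = 6463/8742


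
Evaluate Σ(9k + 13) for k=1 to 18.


Σ(9k+13) = 9·Σk + 13·n
= 9·171 + 13·18
= 1539 + 234 = 1773

Σ = 1773


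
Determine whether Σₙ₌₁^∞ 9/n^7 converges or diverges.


p-series test: Σ c/n^p converges if p > 1, diverges if p ≤ 1 (constant c > 0 doesn't affect convergence).
p = 7
7 > 1 → CONVERGES

Converges (p = 7 > 1)


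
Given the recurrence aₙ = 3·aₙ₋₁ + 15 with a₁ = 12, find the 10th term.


Computing step by step:
a_1 = 12
a_2 = 51
a_3 = 168
a_4 = 519
a_5 = 1572
a_6 = 4731
a_7 = 14208
a_8 = 42639
a_9 = 127932
a_10 = 383811


a_10 = 383811


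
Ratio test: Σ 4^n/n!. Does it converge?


aₙ = 4^n/n!
a_{n+1}/aₙ = 4^(n+1)/(n+1)! × n!/4^n
= 4/(n+1)
L = lim(n→∞) 4/(n+1) = 0
L < 1 → series CONVERGES

Converges (ratio test: L = 0 < 1)


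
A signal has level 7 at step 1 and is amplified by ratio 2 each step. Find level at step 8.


aₙ = a₁·r^(n-1)
= 7×2^7
= 7×128
= 896

a_8 = 896


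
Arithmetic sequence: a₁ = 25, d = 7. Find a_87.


aₙ = a₁ + (n-1)d
= 25 + (87-1)×7
= 25 + 602
= 627

a_87 = 627


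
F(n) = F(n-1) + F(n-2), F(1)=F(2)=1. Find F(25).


Fibonacci sequence: 1, 1, 2, 3, 5, 8, 13, 21, 34, 55, 89, ...
F(25) = 75025

F(25) = 75025


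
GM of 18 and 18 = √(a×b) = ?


GM = √(18×18) = √324 = 18

GM = 18


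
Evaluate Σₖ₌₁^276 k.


n(n+1)/2 = 276×277/2 = 76452/2 = 38226

Σk = 38226


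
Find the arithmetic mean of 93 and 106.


AM = (93 + 106)/2 = 199/2 = 99.5

AM = 99.5


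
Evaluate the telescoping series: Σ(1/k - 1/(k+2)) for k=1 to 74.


Telescoping with gap 2: two head and two tail terms survive.
= (1 + 1/2) - (1/75 + 1/76)
= 3/2 - 1/75 - 1/76 = 8399/5700

Sum = 8399/5700


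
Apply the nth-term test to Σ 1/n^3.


lim(n→∞) 1/n^3 = 0
lim aₙ = 0 → nth-term test is INCONCLUSIVE
(Need other tests; this is actually a convergent p-series with p=3 > 1)

Inconclusive (lim aₙ = 0; need another test)


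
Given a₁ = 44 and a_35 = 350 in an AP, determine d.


d = (aₙ - a₁)/(n-1)
= (350 - 44)/(35-1)
= 306/34 = 9

d = 9


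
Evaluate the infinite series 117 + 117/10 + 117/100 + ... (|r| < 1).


S∞ = a₁/(1-r) = 117/(1 - 1/10)
= 117/(9/10)
= 130

S∞ = 130


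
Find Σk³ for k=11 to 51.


Σₖ₌11^51 k³ = [51·52/2]² − [10·11/2]²
= 1758276 − 3025 = 1755251

Σk³ = 1755251


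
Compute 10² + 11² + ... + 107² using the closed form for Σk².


Σₖ₌10^107 k² = Σₖ₌₁^107 k² − Σₖ₌₁^9 k²
= 107·108·215/6 − 9·10·19/6
= 414090 − 285 = 413805

Σk² = 413805


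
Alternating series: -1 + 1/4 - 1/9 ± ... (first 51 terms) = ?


S = -1 + 1/4 - 1/9 + 1/16 - 1/25 + 1/36 - 1/49 + 1/64 ± ...
= -0.8227
(Full series converges to -π²/12 ≈ -0.8225)

S_51 = -0.8227


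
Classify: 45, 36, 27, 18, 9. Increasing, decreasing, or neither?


Differences: -9, -9, -9, -9
All differences < 0 → strictly DECREASING

Monotonically decreasing


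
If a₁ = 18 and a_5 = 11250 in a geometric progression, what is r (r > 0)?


r^(n-1) = aₙ/a₁
r^4 = 11250/18 = 625
r = 625^(1/4)
= ±5; taking r > 0 gives r = 5

r = 5


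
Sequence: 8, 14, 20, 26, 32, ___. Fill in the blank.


Pattern: arithmetic (d=6)
Terms: 8, 14, 20, 26, 32
Next term = 38

Next term = 38


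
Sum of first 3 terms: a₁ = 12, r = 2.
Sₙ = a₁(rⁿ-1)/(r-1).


Sₙ = 12×(2^3 - 1)/(2 - 1)
= 12×(8 - 1)/1
= 12×7/1
= 84

S_3 = 84


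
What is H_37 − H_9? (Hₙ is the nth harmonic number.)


Σₖ₌10^37 1/k = 1/10 + 1/11 + 1/12 + ... + 1/37
= 95244204281299/69388720221600
≈ 1.3726

Sum = 95244204281299/69388720221600 ≈ 1.3726


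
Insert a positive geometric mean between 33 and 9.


GM = √(33×9) = √297 = 17.2337

GM = 17.2337


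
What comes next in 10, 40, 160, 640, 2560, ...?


Pattern: geometric (r=4)
Terms: 10, 40, 160, 640, 2560
Next term = 10240

Next term = 10240


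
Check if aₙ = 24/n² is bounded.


a₁ = 24, a₂ = 24/4, a₃ = 24/9, ...
0 < aₙ ≤ 24 for all n ≥ 1
The sequence IS bounded

Bounded (0 < aₙ ≤ 24)


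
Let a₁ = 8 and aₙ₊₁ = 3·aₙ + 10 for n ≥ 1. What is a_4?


Computing step by step:
a_1 = 8
a_2 = 34
a_3 = 112
a_4 = 346


a_4 = 346


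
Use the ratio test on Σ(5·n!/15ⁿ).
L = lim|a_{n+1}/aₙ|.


aₙ = 5·n!/15^n
a_{n+1}/aₙ = (n+1)!/15^(n+1) × 15^n/n!  (constant 5 cancels)
= (n+1)/15
L = lim(n→∞) (n+1)/15 = ∞
L > 1 → series DIVERGES

Diverges (ratio test: L = ∞ > 1)


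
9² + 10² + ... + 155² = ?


Σₖ₌9^155 k² = Σₖ₌₁^155 k² − Σₖ₌₁^8 k²
= 155·156·311/6 − 8·9·17/6
= 1253330 − 204 = 1253126

Σk² = 1253126


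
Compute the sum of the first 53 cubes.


n(n+1)/2 = 53×54/2 = 1431
Σk³ = 1431² = 2047761

Σk³ = 2047761


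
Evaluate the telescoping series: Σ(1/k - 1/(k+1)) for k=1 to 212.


Telescoping: adjacent terms cancel.
= 1/1 - 1/213
= 1 - 1/213 = 212/213

Sum = 212/213


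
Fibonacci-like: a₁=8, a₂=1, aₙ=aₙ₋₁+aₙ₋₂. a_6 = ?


Computing iteratively: 8, 1, 9, 10, 19, 29
a_6 = 29

a_6 = 29


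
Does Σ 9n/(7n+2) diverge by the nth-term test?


lim(n→∞) 9n/(7n+2) = 9/7 = 9/7  (divide numerator and denominator by n)
lim aₙ = 9/7 ≠ 0 → series DIVERGES

Diverges (lim aₙ = 9/7 ≠ 0)


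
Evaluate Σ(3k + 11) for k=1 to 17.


Σ(3k+11) = 3·Σk + 11·n
= 3·153 + 11·17
= 459 + 187 = 646

Σ = 646


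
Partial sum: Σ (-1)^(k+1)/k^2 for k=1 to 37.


S = 1 - 1/4 + 1/9 - 1/16 + 1/25 - 1/36 + 1/49 - 1/64 ± ...
= 0.8228
(Full series converges to +π²/12 ≈ +0.8225)

S_37 = 0.8228


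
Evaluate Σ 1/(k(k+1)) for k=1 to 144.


1/(k(k+1)) = 1/k - 1/(k+1) (partial fractions)
Telescoping: Σ = 1 - 1/145 = 144/145

Sum = 144/145


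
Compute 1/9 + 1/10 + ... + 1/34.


Σₖ₌9^34 1/k = 1/9 + 1/10 + 1/11 + ... + 1/34
= 18383266045129/13127595717600
≈ 1.4004

Sum = 18383266045129/13127595717600 ≈ 1.4004


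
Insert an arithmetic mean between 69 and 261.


AM = (69 + 261)/2 = 330/2 = 165

AM = 165


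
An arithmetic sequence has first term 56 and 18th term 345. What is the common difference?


d = (aₙ - a₁)/(n-1)
= (345 - 56)/(18-1)
= 289/17 = 17

d = 17


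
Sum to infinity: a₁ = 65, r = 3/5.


S∞ = a₁/(1-r) = 65/(1 - 3/5)
= 65/(2/5)
= 325/2

S∞ = 325/2


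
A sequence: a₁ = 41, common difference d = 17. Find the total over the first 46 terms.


aₙ = 41 + (46-1)×17 = 806
Sₙ = n(a₁+aₙ)/2 = 46×(41+806)/2
= 46×847/2 = 19481

S_46 = 19481


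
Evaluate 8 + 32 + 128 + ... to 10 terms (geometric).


Sₙ = 8×(4^10 - 1)/(4 - 1)
= 8×(1048576 - 1)/3
= 8×1048575/3
= 2796200

S_10 = 2796200


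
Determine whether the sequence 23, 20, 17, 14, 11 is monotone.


Differences: -3, -3, -3, -3
All differences < 0 → strictly DECREASING

Monotonically decreasing


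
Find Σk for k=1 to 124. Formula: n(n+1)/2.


n(n+1)/2 = 124×125/2 = 15500/2 = 7750

Σk = 7750


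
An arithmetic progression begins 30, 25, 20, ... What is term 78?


aₙ = a₁ + (n-1)d
= 30 + (78-1)×-5
= 30 - 385
= -355

a_78 = -355


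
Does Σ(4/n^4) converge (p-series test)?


p-series test: Σ c/n^p converges if p > 1, diverges if p ≤ 1 (constant c > 0 doesn't affect convergence).
p = 4
4 > 1 → CONVERGES

Converges (p = 4 > 1)


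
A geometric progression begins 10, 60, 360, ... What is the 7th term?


aₙ = a₁·r^(n-1)
= 10×6^6
= 10×46656
= 466560

a_7 = 466560


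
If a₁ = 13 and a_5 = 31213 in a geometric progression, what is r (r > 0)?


r^(n-1) = aₙ/a₁
r^4 = 31213/13 = 2401
r = 2401^(1/4)
= ±7; taking r > 0 gives r = 7

r = 7


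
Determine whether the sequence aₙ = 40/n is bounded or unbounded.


a₁ = 40, a₂ = 40/2, a₃ = 40/3, ...
0 < aₙ ≤ 40 for all n ≥ 1
Lower bound: 0, Upper bound: 40
The sequence IS bounded

Bounded (0 < aₙ ≤ 40)


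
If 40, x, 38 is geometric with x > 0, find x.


GM = √(40×38) = √1520 = 38.9872

GM = 38.9872


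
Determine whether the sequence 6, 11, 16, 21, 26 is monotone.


Differences: 5, 5, 5, 5
All differences > 0 → strictly INCREASING

Monotonically increasing


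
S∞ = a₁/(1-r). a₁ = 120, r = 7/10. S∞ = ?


S∞ = a₁/(1-r) = 120/(1 - 7/10)
= 120/(3/10)
= 400

S∞ = 400


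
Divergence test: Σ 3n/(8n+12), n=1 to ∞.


lim(n→∞) 3n/(8n+12) = 3/8 = 3/8  (divide numerator and denominator by n)
lim aₙ = 3/8 ≠ 0 → series DIVERGES

Diverges (lim aₙ = 3/8 ≠ 0)


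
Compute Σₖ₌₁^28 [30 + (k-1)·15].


aₙ = 30 + (28-1)×15 = 435
Sₙ = n(a₁+aₙ)/2 = 28×(30+435)/2
= 28×465/2 = 6510

S_28 = 6510


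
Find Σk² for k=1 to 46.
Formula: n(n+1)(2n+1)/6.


n = 46
n(n+1)(2n+1)/6 = 46×47×93/6
= 201066/6 = 33511

Σk² = 33511


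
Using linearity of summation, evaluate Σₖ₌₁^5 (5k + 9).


Σ(5k+9) = 5·Σk + 9·n
= 5·15 + 9·5
= 75 + 45 = 120

Σ = 120


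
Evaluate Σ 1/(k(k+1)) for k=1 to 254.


1/(k(k+1)) = 1/k - 1/(k+1) (partial fractions)
Telescoping: Σ = 1 - 1/255 = 254/255

Sum = 254/255


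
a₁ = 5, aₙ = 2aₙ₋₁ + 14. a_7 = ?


Computing step by step:
a_1 = 5
a_2 = 24
a_3 = 62
a_4 = 138
a_5 = 290
a_6 = 594
a_7 = 1202


a_7 = 1202


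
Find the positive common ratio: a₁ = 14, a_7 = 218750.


r^(n-1) = aₙ/a₁
r^6 = 218750/14 = 15625
r = 15625^(1/6)
= ±5; taking r > 0 gives r = 5

r = 5


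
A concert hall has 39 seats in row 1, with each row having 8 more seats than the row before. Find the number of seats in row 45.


aₙ = a₁ + (n-1)d
= 39 + (45-1)×8
= 39 + 352
= 391

a_45 = 391


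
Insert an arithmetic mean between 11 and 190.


AM = (11 + 190)/2 = 201/2 = 100.5

AM = 100.5


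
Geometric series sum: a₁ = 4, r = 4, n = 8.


Sₙ = 4×(4^8 - 1)/(4 - 1)
= 4×(65536 - 1)/3
= 4×65535/3
= 87380

S_8 = 87380


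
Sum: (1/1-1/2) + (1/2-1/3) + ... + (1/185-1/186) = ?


Telescoping: adjacent terms cancel.
= 1/1 - 1/186
= 1 - 1/186 = 185/186

Sum = 185/186


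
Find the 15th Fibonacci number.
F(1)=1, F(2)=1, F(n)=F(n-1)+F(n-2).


Fibonacci sequence: 1, 1, 2, 3, 5, 8, 13, 21, 34, 55, 89, ...
F(15) = 610

F(15) = 610


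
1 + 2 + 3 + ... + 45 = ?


n(n+1)/2 = 45×46/2 = 2070/2 = 1035

Σk = 1035


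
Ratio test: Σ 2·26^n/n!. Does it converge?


aₙ = 2·26^n/n!
a_{n+1}/aₙ = 26^(n+1)/(n+1)! × n!/26^n  (constant 2 cancels)
= 26/(n+1)
L = lim(n→∞) 26/(n+1) = 0
L < 1 → series CONVERGES

Converges (ratio test: L = 0 < 1)


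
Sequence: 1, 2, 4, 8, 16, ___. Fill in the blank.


Pattern: geometric (r=2)
Terms: 1, 2, 4, 8, 16
Next term = 32

Next term = 32


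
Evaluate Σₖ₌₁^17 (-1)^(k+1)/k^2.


S = 1 - 1/4 + 1/9 - 1/16 + 1/25 - 1/36 + 1/49 - 1/64 ± ...
= 0.8241
(Full series converges to +π²/12 ≈ +0.8225)

S_17 = 0.8241


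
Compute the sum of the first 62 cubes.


n(n+1)/2 = 62×63/2 = 1953
Σk³ = 1953² = 3814209

Σk³ = 3814209


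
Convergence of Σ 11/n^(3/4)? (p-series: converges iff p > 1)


p-series test: Σ c/n^p converges if p > 1, diverges if p ≤ 1 (constant c > 0 doesn't affect convergence).
p = 3/4
3/4 ≤ 1 → DIVERGES

Diverges (p = 3/4 ≤ 1)


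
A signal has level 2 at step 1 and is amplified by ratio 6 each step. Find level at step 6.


aₙ = a₁·r^(n-1)
= 2×6^5
= 2×7776
= 15552

a_6 = 15552


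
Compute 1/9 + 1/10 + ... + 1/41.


Σₖ₌9^41 1/k = 1/9 + 1/10 + 1/11 + ... + 1/41
= 4509442597091999/2844937529085600
≈ 1.5851

Sum = 4509442597091999/2844937529085600 ≈ 1.5851


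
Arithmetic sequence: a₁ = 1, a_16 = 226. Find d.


d = (aₙ - a₁)/(n-1)
= (226 - 1)/(16-1)
= 225/15 = 15

d = 15


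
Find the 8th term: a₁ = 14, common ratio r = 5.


aₙ = a₁·r^(n-1)
= 14×5^7
= 14×78125
= 1093750

a_8 = 1093750


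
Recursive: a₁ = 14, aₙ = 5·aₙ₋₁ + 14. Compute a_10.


Computing step by step:
a_1 = 14
a_2 = 84
a_3 = 434
a_4 = 2184
a_5 = 10934
a_6 = 54684
a_7 = 273434
a_8 = 1367184
a_9 = 6835934
a_10 = 34179684


a_10 = 34179684


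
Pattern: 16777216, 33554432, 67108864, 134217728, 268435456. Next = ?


Pattern: powers of 2: 2ⁿ
Terms: 16777216, 33554432, 67108864, 134217728, 268435456
Next term = 536870912

Next term = 536870912


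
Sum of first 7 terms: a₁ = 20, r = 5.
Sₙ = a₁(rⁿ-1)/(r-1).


Sₙ = 20×(5^7 - 1)/(5 - 1)
= 20×(78125 - 1)/4
= 20×78124/4
= 390620

S_7 = 390620


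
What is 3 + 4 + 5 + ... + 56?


Σₖ₌3^56 k = Σₖ₌₁^56 k − Σₖ₌₁^2 k
= 56·57/2 − 2·3/2
= 1596 − 3 = 1593

Σk = 1593


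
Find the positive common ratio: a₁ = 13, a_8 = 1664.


r^(n-1) = aₙ/a₁
r^7 = 1664/13 = 128
r = 128^(1/7)
= 2

r = 2


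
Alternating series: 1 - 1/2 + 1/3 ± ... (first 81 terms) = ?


S = 1 - 1/2 + 1/3 - 1/4 + 1/5 - 1/6 + 1/7 - 1/8 ± ...
= 0.6993
(Full series converges to +ln(2) ≈ +0.6931)

S_81 = 0.6993


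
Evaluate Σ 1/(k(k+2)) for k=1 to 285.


1/(k(k+2)) = (1/2)·(1/k - 1/(k+2)) (partial fractions)
Telescoping: Σ = (1/2)·(1 + 1/2 - 1/286 - 1/287) = 61275/82082

Sum = 61275/82082


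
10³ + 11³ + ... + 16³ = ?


Σₖ₌10^16 k³ = [16·17/2]² − [9·10/2]²
= 18496 − 2025 = 16471

Σk³ = 16471


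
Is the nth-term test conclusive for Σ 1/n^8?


lim(n→∞) 1/n^8 = 0
lim aₙ = 0 → nth-term test is INCONCLUSIVE
(Need other tests; this is actually a convergent p-series with p=8 > 1)

Inconclusive (lim aₙ = 0; need another test)


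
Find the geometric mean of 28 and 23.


GM = √(28×23) = √644 = 25.3772

GM = 25.3772


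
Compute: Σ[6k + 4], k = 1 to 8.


Σ(6k+4) = 6·Σk + 4·n
= 6·36 + 4·8
= 216 + 32 = 248

Σ = 248


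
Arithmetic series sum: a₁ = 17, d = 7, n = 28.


aₙ = 17 + (28-1)×7 = 206
Sₙ = n(a₁+aₙ)/2 = 28×(17+206)/2
= 28×223/2 = 3122

S_28 = 3122


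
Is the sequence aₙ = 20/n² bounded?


a₁ = 20, a₂ = 20/4, a₃ = 20/9, ...
0 < aₙ ≤ 20 for all n ≥ 1
The sequence IS bounded

Bounded (0 < aₙ ≤ 20)


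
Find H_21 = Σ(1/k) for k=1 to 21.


H_21 = 1/1 + 1/2 + 1/3 + ... + 1/21
= 18858053/5173168
≈ 3.6454

H_21 = 18858053/5173168 ≈ 3.6454


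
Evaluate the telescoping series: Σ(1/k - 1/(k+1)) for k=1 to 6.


Telescoping: adjacent terms cancel.
= 1/1 - 1/7
= 1 - 1/7 = 6/7

Sum = 6/7


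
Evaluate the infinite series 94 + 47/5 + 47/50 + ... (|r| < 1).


S∞ = a₁/(1-r) = 94/(1 - 1/10)
= 94/(9/10)
= 940/9

S∞ = 940/9


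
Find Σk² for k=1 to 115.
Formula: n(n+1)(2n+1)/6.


n = 115
n(n+1)(2n+1)/6 = 115×116×231/6
= 3081540/6 = 513590

Σk² = 513590


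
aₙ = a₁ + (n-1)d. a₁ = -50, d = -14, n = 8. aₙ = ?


aₙ = a₁ + (n-1)d
= -50 + (8-1)×-14
= -50 - 98
= -148

a_8 = -148


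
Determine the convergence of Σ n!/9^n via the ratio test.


aₙ = n!/9^n
a_{n+1}/aₙ = (n+1)!/9^(n+1) × 9^n/n!
= (n+1)/9
L = lim(n→∞) (n+1)/9 = ∞
L > 1 → series DIVERGES

Diverges (ratio test: L = ∞ > 1)


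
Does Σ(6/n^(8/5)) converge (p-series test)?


p-series test: Σ c/n^p converges if p > 1, diverges if p ≤ 1 (constant c > 0 doesn't affect convergence).
p = 8/5
8/5 > 1 → CONVERGES

Converges (p = 8/5 > 1)


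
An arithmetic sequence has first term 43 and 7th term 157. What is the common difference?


d = (aₙ - a₁)/(n-1)
= (157 - 43)/(7-1)
= 114/6 = 19

d = 19


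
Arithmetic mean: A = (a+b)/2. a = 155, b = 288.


AM = (155 + 288)/2 = 443/2 = 221.5

AM = 221.5


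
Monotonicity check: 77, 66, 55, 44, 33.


Differences: -11, -11, -11, -11
All differences < 0 → strictly DECREASING

Monotonically decreasing


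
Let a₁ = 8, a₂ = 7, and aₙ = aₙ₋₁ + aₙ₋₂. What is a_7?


Computing iteratively: 8, 7, 15, 22, 37, 59, 96
a_7 = 96

a_7 = 96


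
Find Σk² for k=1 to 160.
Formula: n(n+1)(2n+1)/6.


n = 160
n(n+1)(2n+1)/6 = 160×161×321/6
= 8268960/6 = 1378160

Σk² = 1378160


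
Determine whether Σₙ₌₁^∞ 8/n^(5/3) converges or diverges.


p-series test: Σ c/n^p converges if p > 1, diverges if p ≤ 1 (constant c > 0 doesn't affect convergence).
p = 5/3
5/3 > 1 → CONVERGES

Converges (p = 5/3 > 1)


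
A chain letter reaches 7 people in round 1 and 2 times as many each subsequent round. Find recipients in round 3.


aₙ = a₁·r^(n-1)
= 7×2^2
= 7×4
= 28

a_3 = 28


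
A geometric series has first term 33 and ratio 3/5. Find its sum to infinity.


S∞ = a₁/(1-r) = 33/(1 - 3/5)
= 33/(2/5)
= 165/2

S∞ = 165/2


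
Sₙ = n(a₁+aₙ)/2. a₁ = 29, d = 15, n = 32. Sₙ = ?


aₙ = 29 + (32-1)×15 = 494
Sₙ = n(a₁+aₙ)/2 = 32×(29+494)/2
= 32×523/2 = 8368

S_32 = 8368


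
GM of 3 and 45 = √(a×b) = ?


GM = √(3×45) = √135 = 11.619

GM = 11.619


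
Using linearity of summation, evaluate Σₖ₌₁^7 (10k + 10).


Σ(10k+10) = 10·Σk + 10·n
= 10·28 + 10·7
= 280 + 70 = 350

Σ = 350


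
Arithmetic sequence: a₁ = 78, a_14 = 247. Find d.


d = (aₙ - a₁)/(n-1)
= (247 - 78)/(14-1)
= 169/13 = 13

d = 13


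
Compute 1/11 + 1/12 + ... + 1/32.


Σₖ₌11^32 1/k = 1/11 + 1/12 + 1/13 + ... + 1/32
= 163107703437059/144403552893600
≈ 1.1295

Sum = 163107703437059/144403552893600 ≈ 1.1295


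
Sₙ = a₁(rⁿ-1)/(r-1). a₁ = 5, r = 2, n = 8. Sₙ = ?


Sₙ = 5×(2^8 - 1)/(2 - 1)
= 5×(256 - 1)/1
= 5×255/1
= 1275

S_8 = 1275


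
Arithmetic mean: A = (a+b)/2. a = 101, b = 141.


AM = (101 + 141)/2 = 242/2 = 121

AM = 121


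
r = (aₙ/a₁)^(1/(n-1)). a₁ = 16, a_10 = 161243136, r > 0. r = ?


r^(n-1) = aₙ/a₁
r^9 = 161243136/16 = 10077696
r = 10077696^(1/9)
= 6

r = 6


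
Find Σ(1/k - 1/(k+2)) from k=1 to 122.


Telescoping with gap 2: two head and two tail terms survive.
= (1 + 1/2) - (1/123 + 1/124)
= 3/2 - 1/123 - 1/124 = 22631/15252

Sum = 22631/15252


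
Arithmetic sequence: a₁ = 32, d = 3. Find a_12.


aₙ = a₁ + (n-1)d
= 32 + (12-1)×3
= 32 + 33
= 65

a_12 = 65


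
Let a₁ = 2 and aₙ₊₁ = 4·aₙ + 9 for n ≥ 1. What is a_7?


Computing step by step:
a_1 = 2
a_2 = 17
a_3 = 77
a_4 = 317
a_5 = 1277
a_6 = 5117
a_7 = 20477


a_7 = 20477


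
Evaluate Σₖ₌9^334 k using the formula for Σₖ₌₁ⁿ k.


Σₖ₌9^334 k = Σₖ₌₁^334 k − Σₖ₌₁^8 k
= 334·335/2 − 8·9/2
= 55945 − 36 = 55909

Σk = 55909


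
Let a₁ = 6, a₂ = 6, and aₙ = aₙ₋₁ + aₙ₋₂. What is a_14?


Computing iteratively: 6, 6, 12, 18, 30, 48, 78, 126, 204, 330, 534, 864, ...
a_14 = 2262

a_14 = 2262


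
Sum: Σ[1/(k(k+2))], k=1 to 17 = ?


1/(k(k+2)) = (1/2)·(1/k - 1/(k+2)) (partial fractions)
Telescoping: Σ = (1/2)·(1 + 1/2 - 1/18 - 1/19) = 119/171

Sum = 119/171


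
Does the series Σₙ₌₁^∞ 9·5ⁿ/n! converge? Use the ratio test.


aₙ = 9·5^n/n!
a_{n+1}/aₙ = 5^(n+1)/(n+1)! × n!/5^n  (constant 9 cancels)
= 5/(n+1)
L = lim(n→∞) 5/(n+1) = 0
L < 1 → series CONVERGES

Converges (ratio test: L = 0 < 1)


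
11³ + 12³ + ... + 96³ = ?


Σₖ₌11^96 k³ = [96·97/2]² − [10·11/2]²
= 21678336 − 3025 = 21675311

Σk³ = 21675311


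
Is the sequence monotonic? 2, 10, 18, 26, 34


Differences: 8, 8, 8, 8
All differences > 0 → strictly INCREASING

Monotonically increasing


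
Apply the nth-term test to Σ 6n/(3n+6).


lim(n→∞) 6n/(3n+6) = 6/3 = 2  (divide numerator and denominator by n)
lim aₙ = 2 ≠ 0 → series DIVERGES

Diverges (lim aₙ = 2 ≠ 0)


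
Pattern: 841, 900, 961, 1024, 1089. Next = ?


Pattern: perfect squares: n²
Terms: 841, 900, 961, 1024, 1089
Next term = 1156

Next term = 1156


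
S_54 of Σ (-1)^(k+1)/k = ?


S = 1 - 1/2 + 1/3 - 1/4 + 1/5 - 1/6 + 1/7 - 1/8 ± ...
= 0.684
(Full series converges to +ln(2) ≈ +0.6931)

S_54 = 0.684


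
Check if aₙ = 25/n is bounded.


a₁ = 25, a₂ = 25/2, a₃ = 25/3, ...
0 < aₙ ≤ 25 for all n ≥ 1
Lower bound: 0, Upper bound: 25
The sequence IS bounded

Bounded (0 < aₙ ≤ 25)


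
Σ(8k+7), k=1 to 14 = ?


Σ(8k+7) = 8·Σk + 7·n
= 8·105 + 7·14
= 840 + 98 = 938

Σ = 938


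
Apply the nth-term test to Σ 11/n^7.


lim(n→∞) 11/n^7 = 0
lim aₙ = 0 → nth-term test is INCONCLUSIVE
(Need other tests; this is actually a convergent p-series with p=7 > 1)

Inconclusive (lim aₙ = 0; need another test)


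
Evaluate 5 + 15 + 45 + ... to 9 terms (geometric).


Sₙ = 5×(3^9 - 1)/(3 - 1)
= 5×(19683 - 1)/2
= 5×19682/2
= 49205

S_9 = 49205


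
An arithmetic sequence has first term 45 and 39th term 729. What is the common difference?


d = (aₙ - a₁)/(n-1)
= (729 - 45)/(39-1)
= 684/38 = 18

d = 18


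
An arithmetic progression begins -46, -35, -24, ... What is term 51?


aₙ = a₁ + (n-1)d
= -46 + (51-1)×11
= -46 + 550
= 504

a_51 = 504


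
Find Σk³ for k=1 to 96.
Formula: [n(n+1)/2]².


n(n+1)/2 = 96×97/2 = 4656
Σk³ = 4656² = 21678336

Σk³ = 21678336


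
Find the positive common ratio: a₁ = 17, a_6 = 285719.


r^(n-1) = aₙ/a₁
r^5 = 285719/17 = 16807
r = 16807^(1/5)
= 7

r = 7


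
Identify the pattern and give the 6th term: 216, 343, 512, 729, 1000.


Pattern: perfect cubes: n³
Terms: 216, 343, 512, 729, 1000
Next term = 1331

Next term = 1331


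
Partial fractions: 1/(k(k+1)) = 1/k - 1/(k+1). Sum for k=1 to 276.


1/(k(k+1)) = 1/k - 1/(k+1) (partial fractions)
Telescoping: Σ = 1 - 1/277 = 276/277

Sum = 276/277


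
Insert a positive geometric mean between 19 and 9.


GM = √(19×9) = √171 = 13.0767

GM = 13.0767


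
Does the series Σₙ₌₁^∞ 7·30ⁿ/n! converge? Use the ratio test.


aₙ = 7·30^n/n!
a_{n+1}/aₙ = 30^(n+1)/(n+1)! × n!/30^n  (constant 7 cancels)
= 30/(n+1)
L = lim(n→∞) 30/(n+1) = 0
L < 1 → series CONVERGES

Converges (ratio test: L = 0 < 1)


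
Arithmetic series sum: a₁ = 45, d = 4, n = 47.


aₙ = 45 + (47-1)×4 = 229
Sₙ = n(a₁+aₙ)/2 = 47×(45+229)/2
= 47×274/2 = 6439

S_47 = 6439


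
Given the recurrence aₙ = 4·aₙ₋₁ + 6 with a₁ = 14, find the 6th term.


Computing step by step:
a_1 = 14
a_2 = 62
a_3 = 254
a_4 = 1022
a_5 = 4094
a_6 = 16382


a_6 = 16382


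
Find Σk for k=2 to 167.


Σₖ₌2^167 k = Σₖ₌₁^167 k − Σₖ₌₁^1 k
= 167·168/2 − 1·2/2
= 14028 − 1 = 14027

Σk = 14027


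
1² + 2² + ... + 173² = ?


n = 173
n(n+1)(2n+1)/6 = 173×174×347/6
= 10445394/6 = 1740899

Σk² = 1740899


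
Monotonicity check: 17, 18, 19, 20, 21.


Differences: 1, 1, 1, 1
All differences > 0 → strictly INCREASING

Monotonically increasing


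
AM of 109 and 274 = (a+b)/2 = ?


AM = (109 + 274)/2 = 383/2 = 191.5

AM = 191.5


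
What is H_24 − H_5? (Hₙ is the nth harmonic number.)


Σₖ₌6^24 1/k = 1/6 + 1/7 + 1/8 + ... + 1/24
= 2663951683/1784742960
≈ 1.4926

Sum = 2663951683/1784742960 ≈ 1.4926


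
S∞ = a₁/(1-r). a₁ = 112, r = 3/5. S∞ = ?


S∞ = a₁/(1-r) = 112/(1 - 3/5)
= 112/(2/5)
= 280

S∞ = 280


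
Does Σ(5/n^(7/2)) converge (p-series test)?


p-series test: Σ c/n^p converges if p > 1, diverges if p ≤ 1 (constant c > 0 doesn't affect convergence).
p = 7/2
7/2 > 1 → CONVERGES

Converges (p = 7/2 > 1)
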